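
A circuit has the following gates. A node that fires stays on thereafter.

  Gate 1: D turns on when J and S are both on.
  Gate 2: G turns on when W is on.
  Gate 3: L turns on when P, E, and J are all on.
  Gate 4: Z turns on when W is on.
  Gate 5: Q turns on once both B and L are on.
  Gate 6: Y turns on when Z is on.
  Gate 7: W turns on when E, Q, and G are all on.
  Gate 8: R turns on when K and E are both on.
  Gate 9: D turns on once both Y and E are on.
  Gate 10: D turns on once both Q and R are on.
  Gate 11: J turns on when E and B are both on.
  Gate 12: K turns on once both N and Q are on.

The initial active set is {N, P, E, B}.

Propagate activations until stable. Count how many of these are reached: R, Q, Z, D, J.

4

Gate 11: E and B on → J on.
Gate 3: P, E, and J on → L on.
B and L are on, so Q turns on (Gate 5).
Gate 12: N and Q on → K on.
K and E are on, so R turns on (Gate 8).
Q and R are on, so D turns on (Gate 10).
R: reached.
Q: reached.
Z would need W (Gate 4), but W never turns on.
D: reached.
J: reached.
Reached: R, Q, D, and J — 4 of the 5.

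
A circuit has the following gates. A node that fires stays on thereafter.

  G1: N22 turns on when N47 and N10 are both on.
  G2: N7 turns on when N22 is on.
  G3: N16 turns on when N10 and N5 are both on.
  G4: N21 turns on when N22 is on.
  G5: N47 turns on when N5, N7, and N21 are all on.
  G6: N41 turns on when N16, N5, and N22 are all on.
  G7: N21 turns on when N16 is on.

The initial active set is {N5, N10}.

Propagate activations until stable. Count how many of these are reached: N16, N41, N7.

1

G3: N10 and N5 on → N16 on.
N16: reached.
N41 would need N16, N5, and N22 (G6), but N22 never turns on.
N7 would need N22 (G2), but N22 never turns on.
Reached: N16 — 1 of the 3.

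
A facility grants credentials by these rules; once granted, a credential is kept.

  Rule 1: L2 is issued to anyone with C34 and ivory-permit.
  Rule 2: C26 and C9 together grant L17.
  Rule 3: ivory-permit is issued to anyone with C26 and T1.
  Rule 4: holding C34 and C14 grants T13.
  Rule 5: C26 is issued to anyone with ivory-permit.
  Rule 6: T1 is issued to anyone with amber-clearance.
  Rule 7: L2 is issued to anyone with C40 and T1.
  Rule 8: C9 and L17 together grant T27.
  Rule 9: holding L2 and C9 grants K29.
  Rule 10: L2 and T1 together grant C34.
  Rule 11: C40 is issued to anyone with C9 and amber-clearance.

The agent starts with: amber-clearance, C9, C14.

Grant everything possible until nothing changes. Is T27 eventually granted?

No

T27 would need C9 and L17 (Rule 8), but L17 is never granted.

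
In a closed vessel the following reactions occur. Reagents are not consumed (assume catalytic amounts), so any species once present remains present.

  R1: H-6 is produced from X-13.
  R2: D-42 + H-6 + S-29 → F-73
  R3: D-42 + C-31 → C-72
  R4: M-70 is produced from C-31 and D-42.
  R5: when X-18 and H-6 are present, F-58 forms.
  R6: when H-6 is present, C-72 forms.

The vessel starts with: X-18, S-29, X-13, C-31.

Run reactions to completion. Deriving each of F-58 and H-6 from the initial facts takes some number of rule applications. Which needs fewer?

H-6

H-6: X-13 present → H-6 forms (R1). [1 rule application]
F-58: X-13 present → H-6 forms (R1). X-18 and H-6 present → F-58 forms (R5). [2 rule applications]
H-6 needs fewer.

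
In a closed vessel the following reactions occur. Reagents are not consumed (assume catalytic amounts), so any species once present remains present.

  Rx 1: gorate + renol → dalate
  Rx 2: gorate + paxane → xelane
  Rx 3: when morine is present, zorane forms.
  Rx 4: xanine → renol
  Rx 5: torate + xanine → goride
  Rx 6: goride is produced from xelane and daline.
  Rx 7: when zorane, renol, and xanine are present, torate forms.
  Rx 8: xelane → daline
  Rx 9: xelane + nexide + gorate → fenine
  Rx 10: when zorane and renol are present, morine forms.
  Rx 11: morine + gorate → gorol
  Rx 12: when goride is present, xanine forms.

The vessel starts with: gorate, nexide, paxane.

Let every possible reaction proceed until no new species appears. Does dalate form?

gorate and paxane present → xelane forms (Rx 2).
xelane present → daline forms (Rx 8).
xelane and daline present → goride forms (Rx 6).
goride present → xanine forms (Rx 12).
xanine present → renol forms (Rx 4).
gorate and renol present → dalate forms (Rx 1).

Yes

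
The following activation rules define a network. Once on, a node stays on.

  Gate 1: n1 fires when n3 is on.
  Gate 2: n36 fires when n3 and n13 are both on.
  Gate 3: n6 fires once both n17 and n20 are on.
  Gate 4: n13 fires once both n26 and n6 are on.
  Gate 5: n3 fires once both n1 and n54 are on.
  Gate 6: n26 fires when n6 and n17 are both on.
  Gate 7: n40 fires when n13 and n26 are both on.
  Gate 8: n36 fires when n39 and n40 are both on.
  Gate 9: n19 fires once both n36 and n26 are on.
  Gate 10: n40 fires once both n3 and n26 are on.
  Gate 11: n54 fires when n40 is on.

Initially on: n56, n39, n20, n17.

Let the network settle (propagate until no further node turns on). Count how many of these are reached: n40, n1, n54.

2

Gate 3: n17 and n20 on → n6 on.
n6 and n17 are on, so n26 fires (Gate 6).
Gate 4: n26 and n6 on → n13 on.
Gate 7: n13 and n26 on → n40 on.
Gate 11: n40 on → n54 on.
n40: reached.
n1 would need n3 (Gate 1), but n3 never turns on.
n54: reached.
Reached: n40 and n54 — 2 of the 3.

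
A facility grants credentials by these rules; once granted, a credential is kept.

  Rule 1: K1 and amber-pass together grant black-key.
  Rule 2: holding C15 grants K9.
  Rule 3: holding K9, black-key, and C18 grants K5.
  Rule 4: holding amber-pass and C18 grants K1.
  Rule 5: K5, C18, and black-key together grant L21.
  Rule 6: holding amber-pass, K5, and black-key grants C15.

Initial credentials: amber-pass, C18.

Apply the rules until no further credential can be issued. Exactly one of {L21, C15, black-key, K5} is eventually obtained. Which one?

Holding amber-pass and C18 grants K1 (Rule 4).
Holding K1 and amber-pass grants black-key (Rule 1).
K5 would need K9, black-key, and C18 (Rule 3), but K9 is never granted. C15 would need amber-pass, K5, and black-key (Rule 6), but K5 is never granted. L21 would need K5, C18, and black-key (Rule 5), but K5 is never granted.

black-key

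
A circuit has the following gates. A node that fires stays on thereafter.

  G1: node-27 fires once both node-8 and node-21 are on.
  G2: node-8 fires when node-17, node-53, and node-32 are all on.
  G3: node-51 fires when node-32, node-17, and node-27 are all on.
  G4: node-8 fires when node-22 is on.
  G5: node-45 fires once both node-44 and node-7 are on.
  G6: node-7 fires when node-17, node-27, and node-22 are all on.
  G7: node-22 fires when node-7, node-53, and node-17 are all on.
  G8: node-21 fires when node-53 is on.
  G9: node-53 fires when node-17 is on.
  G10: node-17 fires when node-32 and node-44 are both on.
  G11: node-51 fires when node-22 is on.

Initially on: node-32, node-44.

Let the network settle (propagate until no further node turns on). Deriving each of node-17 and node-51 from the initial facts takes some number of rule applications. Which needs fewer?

node-17

node-17: G10: node-32 and node-44 on → node-17 on. [1 rule application]
node-51: node-32 and node-44 are on, so node-17 fires (G10). node-17 is on, so node-53 fires (G9). node-17, node-53, and node-32 are on, so node-8 fires (G2). node-53 is on, so node-21 fires (G8). node-8 and node-21 are on, so node-27 fires (G1). node-32, node-17, and node-27 are on, so node-51 fires (G3). [6 rule applications]
node-17 needs fewer.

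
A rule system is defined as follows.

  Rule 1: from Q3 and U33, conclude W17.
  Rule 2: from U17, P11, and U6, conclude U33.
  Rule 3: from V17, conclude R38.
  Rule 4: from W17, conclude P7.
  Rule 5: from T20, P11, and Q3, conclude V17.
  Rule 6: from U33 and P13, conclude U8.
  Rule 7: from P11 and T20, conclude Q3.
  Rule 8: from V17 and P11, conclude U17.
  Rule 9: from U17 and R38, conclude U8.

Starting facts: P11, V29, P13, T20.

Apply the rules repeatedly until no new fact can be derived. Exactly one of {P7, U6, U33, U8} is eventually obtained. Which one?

P11 and T20 hold, so Q3 follows (Rule 7).
T20, P11, and Q3 hold, so V17 follows (Rule 5).
V17 and P11 hold, so U17 follows (Rule 8).
From V17, Rule 3 gives R38.
From U17 and R38, Rule 9 gives U8.
No rule produces U6, and it is not given. U33 would need U17, P11, and U6 (Rule 2), but U6 is never established. P7 would need W17 (Rule 4), but W17 is never established.

U8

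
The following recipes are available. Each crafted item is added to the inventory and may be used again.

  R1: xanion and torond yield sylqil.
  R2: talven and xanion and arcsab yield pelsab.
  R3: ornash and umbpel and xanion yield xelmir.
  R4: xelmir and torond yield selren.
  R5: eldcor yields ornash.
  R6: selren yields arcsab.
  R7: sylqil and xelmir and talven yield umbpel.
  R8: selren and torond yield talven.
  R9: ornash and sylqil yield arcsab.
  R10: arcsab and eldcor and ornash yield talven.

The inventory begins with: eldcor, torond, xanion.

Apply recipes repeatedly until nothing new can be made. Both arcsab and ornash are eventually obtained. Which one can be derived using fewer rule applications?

ornash

ornash: Using R5, eldcor makes ornash. [1 rule application]
arcsab: xanion and torond → sylqil (R1). eldcor → ornash (R5). Using R9, ornash and sylqil make arcsab. [3 rule applications]
ornash needs fewer.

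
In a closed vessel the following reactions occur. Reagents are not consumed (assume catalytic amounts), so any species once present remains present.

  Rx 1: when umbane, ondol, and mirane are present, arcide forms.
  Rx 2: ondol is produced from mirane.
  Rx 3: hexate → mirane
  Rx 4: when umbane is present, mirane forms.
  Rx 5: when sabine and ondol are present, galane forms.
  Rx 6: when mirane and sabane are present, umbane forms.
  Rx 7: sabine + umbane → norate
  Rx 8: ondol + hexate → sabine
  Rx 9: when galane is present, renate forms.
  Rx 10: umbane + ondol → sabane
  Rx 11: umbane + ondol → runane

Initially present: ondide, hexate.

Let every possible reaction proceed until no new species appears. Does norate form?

norate would need sabine and umbane (Rx 7), but umbane never forms.

No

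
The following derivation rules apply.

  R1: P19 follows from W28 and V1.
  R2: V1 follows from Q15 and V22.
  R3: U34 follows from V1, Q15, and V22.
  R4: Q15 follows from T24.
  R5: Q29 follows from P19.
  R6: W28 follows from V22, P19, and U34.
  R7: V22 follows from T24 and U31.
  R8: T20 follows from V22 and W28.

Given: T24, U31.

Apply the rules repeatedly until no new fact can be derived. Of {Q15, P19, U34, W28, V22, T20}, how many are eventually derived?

T24 and U31 hold, so V22 follows (R7).
From T24, R4 gives Q15.
Q15 and V22 hold, so V1 follows (R2).
V1, Q15, and V22 hold, so U34 follows (R3).
Q15: reached.
P19 would need W28 and V1 (R1), but W28 is never established.
U34: reached.
W28 would need V22, P19, and U34 (R6), but P19 is never established.
V22: reached.
T20 would need V22 and W28 (R8), but W28 is never established.
Reached: Q15, U34, and V22 — 3 of the 6.

3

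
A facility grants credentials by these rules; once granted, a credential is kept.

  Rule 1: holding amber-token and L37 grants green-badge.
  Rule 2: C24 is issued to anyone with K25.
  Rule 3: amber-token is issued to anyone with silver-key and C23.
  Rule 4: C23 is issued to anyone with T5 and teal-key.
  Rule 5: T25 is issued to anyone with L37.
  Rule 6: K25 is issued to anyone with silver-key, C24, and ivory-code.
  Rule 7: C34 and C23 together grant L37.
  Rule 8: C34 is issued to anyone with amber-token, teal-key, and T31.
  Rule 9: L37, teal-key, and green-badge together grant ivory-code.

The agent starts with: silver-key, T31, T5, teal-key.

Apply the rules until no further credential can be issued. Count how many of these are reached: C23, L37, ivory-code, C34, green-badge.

5

Holding T5 and teal-key grants C23 (Rule 4).
Holding silver-key and C23 grants amber-token (Rule 3).
Holding amber-token, teal-key, and T31 grants C34 (Rule 8).
Holding C34 and C23 grants L37 (Rule 7).
Holding amber-token and L37 grants green-badge (Rule 1).
Holding L37, teal-key, and green-badge grants ivory-code (Rule 9).
C23: reached.
L37: reached.
ivory-code: reached.
C34: reached.
green-badge: reached.
All 5 are reached.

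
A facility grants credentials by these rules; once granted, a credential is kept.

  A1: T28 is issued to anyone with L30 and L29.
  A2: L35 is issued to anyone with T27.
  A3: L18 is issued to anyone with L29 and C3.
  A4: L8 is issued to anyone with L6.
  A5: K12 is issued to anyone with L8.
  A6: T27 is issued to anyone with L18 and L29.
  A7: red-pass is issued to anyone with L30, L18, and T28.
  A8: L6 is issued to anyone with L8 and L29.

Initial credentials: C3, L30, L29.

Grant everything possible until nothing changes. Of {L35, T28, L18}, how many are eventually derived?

3

Holding L29 and C3 grants L18 (A3).
Holding L30 and L29 grants T28 (A1).
Holding L18 and L29 grants T27 (A6).
Holding T27 grants L35 (A2).
L35: reached.
T28: reached.
L18: reached.
All 3 are reached.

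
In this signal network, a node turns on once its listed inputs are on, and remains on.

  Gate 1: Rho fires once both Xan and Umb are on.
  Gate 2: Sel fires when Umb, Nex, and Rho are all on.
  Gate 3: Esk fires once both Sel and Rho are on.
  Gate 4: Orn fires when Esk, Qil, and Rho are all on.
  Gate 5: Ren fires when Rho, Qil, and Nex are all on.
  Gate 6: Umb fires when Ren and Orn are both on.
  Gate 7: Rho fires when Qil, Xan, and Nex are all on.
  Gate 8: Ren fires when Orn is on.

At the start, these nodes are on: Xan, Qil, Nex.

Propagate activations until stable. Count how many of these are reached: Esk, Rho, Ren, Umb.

Gate 7: Qil, Xan, and Nex on → Rho on.
Gate 5: Rho, Qil, and Nex on → Ren on.
Esk would need Sel and Rho (Gate 3), but Sel never turns on.
Rho: reached.
Ren: reached.
Umb would need Ren and Orn (Gate 6), but Orn never turns on.
Reached: Rho and Ren — 2 of the 4.

2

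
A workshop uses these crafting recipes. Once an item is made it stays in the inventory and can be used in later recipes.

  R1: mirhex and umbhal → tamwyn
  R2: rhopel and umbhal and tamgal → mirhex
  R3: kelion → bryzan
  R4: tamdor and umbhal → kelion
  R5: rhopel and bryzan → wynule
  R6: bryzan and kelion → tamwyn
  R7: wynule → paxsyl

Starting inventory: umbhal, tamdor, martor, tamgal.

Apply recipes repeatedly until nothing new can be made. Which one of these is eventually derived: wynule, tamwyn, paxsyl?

tamdor and umbhal → kelion (R4).
kelion → bryzan (R3).
bryzan and kelion → tamwyn (R6).
paxsyl would need wynule (R7), but wynule is never obtained. wynule would need rhopel and bryzan (R5), but rhopel is never obtained.

tamwyn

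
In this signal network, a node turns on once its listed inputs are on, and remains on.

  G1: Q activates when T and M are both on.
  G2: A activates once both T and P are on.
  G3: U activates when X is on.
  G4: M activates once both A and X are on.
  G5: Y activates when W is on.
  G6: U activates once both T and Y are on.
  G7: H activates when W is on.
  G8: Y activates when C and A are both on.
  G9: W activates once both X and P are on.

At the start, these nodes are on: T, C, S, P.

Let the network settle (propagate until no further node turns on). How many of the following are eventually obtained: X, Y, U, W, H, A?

3

G2: T and P on → A on.
G8: C and A on → Y on.
T and Y are on, so U activates (G6).
No rule produces X, and it is not given.
Y: reached.
U: reached.
W would need X and P (G9), but X never turns on.
H would need W (G7), but W never turns on.
A: reached.
Reached: Y, U, and A — 3 of the 6.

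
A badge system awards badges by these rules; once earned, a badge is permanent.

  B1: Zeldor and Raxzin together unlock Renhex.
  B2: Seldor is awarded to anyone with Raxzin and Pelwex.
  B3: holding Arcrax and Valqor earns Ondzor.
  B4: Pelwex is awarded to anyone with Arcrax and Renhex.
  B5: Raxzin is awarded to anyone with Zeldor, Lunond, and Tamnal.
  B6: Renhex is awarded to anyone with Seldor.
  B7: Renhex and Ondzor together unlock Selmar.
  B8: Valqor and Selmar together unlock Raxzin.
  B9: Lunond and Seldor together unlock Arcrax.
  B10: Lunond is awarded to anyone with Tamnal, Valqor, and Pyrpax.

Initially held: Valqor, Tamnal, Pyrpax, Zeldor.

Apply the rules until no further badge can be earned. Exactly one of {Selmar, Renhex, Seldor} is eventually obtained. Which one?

Renhex

With Tamnal, Valqor, and Pyrpax, Lunond is earned (B10).
With Zeldor, Lunond, and Tamnal, Raxzin is earned (B5).
With Zeldor and Raxzin, Renhex is earned (B1).
Selmar would need Renhex and Ondzor (B7), but Ondzor is never earned. Seldor would need Raxzin and Pelwex (B2), but Pelwex is never earned.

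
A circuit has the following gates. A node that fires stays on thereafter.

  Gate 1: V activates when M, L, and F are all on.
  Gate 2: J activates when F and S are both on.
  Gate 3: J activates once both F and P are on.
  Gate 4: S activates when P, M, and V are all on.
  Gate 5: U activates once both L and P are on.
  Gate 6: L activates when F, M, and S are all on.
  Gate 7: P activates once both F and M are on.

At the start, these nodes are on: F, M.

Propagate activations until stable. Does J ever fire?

Gate 7: F and M on → P on.
Gate 3: F and P on → J on.

Yes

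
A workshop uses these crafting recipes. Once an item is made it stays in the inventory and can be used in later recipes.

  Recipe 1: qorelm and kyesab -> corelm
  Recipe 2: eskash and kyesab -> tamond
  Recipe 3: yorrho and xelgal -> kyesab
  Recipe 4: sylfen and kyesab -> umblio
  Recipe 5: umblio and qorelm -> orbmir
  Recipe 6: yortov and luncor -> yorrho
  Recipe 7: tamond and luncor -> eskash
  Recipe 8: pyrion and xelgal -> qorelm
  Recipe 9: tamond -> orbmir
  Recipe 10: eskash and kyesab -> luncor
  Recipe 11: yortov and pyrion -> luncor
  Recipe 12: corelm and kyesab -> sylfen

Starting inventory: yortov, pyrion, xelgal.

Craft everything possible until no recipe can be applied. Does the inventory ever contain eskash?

eskash would need tamond and luncor (Recipe 7), but tamond is never obtained.

No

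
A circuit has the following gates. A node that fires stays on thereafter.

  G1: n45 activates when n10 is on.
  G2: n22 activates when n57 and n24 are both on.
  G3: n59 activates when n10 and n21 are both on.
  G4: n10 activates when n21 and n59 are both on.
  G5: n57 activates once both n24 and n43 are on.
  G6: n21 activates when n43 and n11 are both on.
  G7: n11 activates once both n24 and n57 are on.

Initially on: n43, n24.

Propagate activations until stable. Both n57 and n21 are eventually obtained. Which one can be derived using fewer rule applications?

n57

n57: n24 and n43 are on, so n57 activates (G5). [1 rule application]
n21: G5: n24 and n43 on → n57 on. G7: n24 and n57 on → n11 on. G6: n43 and n11 on → n21 on. [3 rule applications]
n57 needs fewer.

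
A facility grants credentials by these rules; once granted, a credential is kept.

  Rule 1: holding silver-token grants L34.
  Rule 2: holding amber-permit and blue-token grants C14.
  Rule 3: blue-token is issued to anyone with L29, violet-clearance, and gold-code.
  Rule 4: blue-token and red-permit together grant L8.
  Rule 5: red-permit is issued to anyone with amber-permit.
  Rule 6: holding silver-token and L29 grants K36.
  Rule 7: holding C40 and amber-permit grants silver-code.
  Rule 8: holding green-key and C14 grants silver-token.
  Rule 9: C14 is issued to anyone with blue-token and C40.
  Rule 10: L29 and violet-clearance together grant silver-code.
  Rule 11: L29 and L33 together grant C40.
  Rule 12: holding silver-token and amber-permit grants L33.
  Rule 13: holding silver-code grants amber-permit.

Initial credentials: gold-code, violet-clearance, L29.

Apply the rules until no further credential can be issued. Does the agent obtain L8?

Yes

Holding L29, violet-clearance, and gold-code grants blue-token (Rule 3).
Holding L29 and violet-clearance grants silver-code (Rule 10).
Holding silver-code grants amber-permit (Rule 13).
Holding amber-permit grants red-permit (Rule 5).
Holding blue-token and red-permit grants L8 (Rule 4).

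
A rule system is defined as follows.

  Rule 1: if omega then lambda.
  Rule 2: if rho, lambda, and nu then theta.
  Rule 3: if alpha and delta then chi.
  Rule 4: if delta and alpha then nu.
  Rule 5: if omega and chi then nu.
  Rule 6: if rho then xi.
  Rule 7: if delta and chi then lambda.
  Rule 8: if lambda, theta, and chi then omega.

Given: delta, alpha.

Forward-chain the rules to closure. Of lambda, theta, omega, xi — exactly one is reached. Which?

lambda

From alpha and delta, Rule 3 gives chi.
delta and chi hold, so lambda follows (Rule 7).
omega would need lambda, theta, and chi (Rule 8), but theta is never established. xi would need rho (Rule 6), but rho is never established. theta would need rho, lambda, and nu (Rule 2), but rho is never established.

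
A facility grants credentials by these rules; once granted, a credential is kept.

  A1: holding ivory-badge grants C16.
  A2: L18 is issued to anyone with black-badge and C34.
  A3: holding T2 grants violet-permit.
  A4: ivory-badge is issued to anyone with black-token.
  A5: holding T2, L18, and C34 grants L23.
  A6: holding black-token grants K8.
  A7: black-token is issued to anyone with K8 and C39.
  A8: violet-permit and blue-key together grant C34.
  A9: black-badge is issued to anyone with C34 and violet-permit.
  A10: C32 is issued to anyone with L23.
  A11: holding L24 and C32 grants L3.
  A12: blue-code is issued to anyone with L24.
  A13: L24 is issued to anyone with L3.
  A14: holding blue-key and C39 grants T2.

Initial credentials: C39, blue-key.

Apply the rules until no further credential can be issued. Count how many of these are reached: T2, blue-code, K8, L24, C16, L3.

Holding blue-key and C39 grants T2 (A14).
T2: reached.
blue-code would need L24 (A12), but L24 is never granted.
K8 would need black-token (A6), but black-token is never granted.
L24 would need L3 (A13), but L3 is never granted.
C16 would need ivory-badge (A1), but ivory-badge is never granted.
L3 would need L24 and C32 (A11), but L24 is never granted.
Reached: T2 — 1 of the 6.

1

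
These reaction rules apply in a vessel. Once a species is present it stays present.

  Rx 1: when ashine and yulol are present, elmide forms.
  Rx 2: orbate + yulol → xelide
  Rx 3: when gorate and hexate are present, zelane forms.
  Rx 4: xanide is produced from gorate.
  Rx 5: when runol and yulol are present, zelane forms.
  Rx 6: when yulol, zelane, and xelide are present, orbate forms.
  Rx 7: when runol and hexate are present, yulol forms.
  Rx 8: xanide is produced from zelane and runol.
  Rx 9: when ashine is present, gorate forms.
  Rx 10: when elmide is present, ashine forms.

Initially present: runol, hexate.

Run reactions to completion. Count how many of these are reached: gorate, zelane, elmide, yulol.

2

runol and hexate present → yulol forms (Rx 7).
runol and yulol present → zelane forms (Rx 5).
gorate would need ashine (Rx 9), but ashine never forms.
zelane: reached.
elmide would need ashine and yulol (Rx 1), but ashine never forms.
yulol: reached.
Reached: zelane and yulol — 2 of the 4.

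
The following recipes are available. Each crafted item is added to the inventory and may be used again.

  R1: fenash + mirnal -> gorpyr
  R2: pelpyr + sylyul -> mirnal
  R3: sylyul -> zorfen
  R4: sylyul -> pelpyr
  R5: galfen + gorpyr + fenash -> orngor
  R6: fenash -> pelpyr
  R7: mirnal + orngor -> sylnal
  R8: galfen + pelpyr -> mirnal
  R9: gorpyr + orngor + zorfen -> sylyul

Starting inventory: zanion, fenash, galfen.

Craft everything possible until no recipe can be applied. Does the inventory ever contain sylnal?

Yes

Using R6, fenash makes pelpyr.
galfen + pelpyr -> mirnal (R8).
Using R1, fenash and mirnal make gorpyr.
Using R5, galfen, gorpyr, and fenash make orngor.
Using R7, mirnal and orngor make sylnal.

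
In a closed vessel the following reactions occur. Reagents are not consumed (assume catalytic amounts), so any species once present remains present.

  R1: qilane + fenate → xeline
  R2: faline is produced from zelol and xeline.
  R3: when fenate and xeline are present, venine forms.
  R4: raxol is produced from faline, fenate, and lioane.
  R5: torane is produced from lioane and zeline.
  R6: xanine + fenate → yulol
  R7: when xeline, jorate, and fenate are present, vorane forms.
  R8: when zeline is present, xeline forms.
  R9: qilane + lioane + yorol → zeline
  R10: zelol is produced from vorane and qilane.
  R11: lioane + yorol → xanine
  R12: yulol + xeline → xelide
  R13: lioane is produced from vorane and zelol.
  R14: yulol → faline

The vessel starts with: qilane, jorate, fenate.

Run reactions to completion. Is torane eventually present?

torane would need lioane and zeline (R5), but zeline never forms.

No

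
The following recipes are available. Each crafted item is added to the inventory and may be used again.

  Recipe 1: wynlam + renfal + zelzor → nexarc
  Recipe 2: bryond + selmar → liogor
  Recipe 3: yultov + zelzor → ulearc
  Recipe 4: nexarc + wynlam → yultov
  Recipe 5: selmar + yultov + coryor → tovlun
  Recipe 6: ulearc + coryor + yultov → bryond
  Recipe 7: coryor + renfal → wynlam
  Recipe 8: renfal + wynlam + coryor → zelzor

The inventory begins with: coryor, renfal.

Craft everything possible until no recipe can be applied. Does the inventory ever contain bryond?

Using Recipe 7, coryor and renfal make wynlam.
Using Recipe 8, renfal, wynlam, and coryor make zelzor.
Using Recipe 1, wynlam, renfal, and zelzor make nexarc.
Using Recipe 4, nexarc and wynlam make yultov.
Using Recipe 3, yultov and zelzor make ulearc.
ulearc + coryor + yultov → bryond (Recipe 6).

Yes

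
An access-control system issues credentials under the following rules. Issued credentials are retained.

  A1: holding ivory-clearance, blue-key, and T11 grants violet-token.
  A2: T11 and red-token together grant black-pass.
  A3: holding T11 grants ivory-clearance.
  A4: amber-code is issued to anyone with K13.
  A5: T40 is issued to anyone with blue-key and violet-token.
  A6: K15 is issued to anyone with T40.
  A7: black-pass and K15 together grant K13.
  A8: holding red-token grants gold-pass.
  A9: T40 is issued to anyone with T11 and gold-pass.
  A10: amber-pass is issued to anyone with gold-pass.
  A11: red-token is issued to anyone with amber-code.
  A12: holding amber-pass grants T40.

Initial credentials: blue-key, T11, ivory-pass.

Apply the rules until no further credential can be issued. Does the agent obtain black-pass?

No

black-pass would need T11 and red-token (A2), but red-token is never granted.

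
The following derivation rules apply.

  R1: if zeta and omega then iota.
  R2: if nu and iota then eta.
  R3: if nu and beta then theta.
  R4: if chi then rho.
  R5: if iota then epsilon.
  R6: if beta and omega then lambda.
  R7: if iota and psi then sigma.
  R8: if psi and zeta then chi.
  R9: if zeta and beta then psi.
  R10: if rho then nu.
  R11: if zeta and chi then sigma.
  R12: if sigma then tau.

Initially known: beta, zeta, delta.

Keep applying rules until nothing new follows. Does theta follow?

zeta and beta hold, so psi follows (R9).
From psi and zeta, R8 gives chi.
chi holds, so rho follows (R4).
rho holds, so nu follows (R10).
From nu and beta, R3 gives theta.

Yes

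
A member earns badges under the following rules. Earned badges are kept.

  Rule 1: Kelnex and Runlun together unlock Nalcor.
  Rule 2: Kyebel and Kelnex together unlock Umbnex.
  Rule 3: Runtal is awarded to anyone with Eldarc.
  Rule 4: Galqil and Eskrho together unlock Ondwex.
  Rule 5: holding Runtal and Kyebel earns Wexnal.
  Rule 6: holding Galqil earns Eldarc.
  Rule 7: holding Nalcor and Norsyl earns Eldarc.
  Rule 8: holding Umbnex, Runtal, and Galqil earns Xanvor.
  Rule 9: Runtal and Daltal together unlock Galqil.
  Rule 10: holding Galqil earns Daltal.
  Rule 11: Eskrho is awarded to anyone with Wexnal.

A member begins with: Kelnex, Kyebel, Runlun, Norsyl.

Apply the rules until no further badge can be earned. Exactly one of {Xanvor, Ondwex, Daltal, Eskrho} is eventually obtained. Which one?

With Kelnex and Runlun, Nalcor is earned (Rule 1).
With Nalcor and Norsyl, Eldarc is earned (Rule 7).
With Eldarc, Runtal is earned (Rule 3).
With Runtal and Kyebel, Wexnal is earned (Rule 5).
With Wexnal, Eskrho is earned (Rule 11).
Daltal would need Galqil (Rule 10), but Galqil is never earned. Xanvor would need Umbnex, Runtal, and Galqil (Rule 8), but Galqil is never earned. Ondwex would need Galqil and Eskrho (Rule 4), but Galqil is never earned.

Eskrho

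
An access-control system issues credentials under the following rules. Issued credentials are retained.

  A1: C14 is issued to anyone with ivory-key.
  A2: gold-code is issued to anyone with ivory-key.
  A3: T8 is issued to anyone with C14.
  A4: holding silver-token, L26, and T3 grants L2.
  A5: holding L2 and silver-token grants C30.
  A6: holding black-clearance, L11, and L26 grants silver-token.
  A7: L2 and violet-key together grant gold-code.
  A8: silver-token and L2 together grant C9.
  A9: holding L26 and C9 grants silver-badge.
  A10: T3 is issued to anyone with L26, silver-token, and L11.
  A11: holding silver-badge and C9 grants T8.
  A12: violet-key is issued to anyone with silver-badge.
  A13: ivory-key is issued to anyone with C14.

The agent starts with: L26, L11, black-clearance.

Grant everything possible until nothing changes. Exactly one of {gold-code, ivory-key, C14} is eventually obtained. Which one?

gold-code

Holding black-clearance, L11, and L26 grants silver-token (A6).
Holding L26, silver-token, and L11 grants T3 (A10).
Holding silver-token, L26, and T3 grants L2 (A4).
Holding silver-token and L2 grants C9 (A8).
Holding L26 and C9 grants silver-badge (A9).
Holding silver-badge grants violet-key (A12).
Holding L2 and violet-key grants gold-code (A7).
ivory-key would need C14 (A13), but C14 is never granted. C14 would need ivory-key (A1), but ivory-key is never granted.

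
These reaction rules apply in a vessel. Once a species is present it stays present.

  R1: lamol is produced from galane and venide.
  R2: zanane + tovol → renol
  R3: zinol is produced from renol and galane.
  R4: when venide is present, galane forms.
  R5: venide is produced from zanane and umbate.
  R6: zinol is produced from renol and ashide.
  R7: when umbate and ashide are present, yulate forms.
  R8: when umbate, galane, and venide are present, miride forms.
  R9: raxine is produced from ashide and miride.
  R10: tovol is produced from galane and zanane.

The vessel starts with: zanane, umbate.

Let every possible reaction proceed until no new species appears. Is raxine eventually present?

raxine would need ashide and miride (R9), but ashide never forms.

No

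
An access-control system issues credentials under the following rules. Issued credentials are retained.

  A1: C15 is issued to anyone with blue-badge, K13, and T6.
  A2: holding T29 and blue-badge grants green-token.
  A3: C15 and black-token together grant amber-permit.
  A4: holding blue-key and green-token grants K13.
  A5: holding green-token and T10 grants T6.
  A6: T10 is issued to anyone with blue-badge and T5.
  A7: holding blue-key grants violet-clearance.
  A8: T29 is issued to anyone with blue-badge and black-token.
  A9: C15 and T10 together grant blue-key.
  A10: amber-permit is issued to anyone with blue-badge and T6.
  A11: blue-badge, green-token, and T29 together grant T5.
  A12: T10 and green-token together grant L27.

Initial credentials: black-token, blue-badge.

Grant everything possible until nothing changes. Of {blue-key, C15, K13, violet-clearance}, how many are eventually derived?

blue-key would need C15 and T10 (A9), but C15 is never granted.
C15 would need blue-badge, K13, and T6 (A1), but K13 is never granted.
K13 would need blue-key and green-token (A4), but blue-key is never granted.
violet-clearance would need blue-key (A7), but blue-key is never granted.
None of the 4 are reached.

0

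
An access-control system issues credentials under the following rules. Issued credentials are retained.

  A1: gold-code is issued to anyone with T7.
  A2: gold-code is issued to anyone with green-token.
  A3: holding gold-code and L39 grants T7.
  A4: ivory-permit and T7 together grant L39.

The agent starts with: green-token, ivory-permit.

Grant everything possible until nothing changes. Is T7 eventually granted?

No

T7 would need gold-code and L39 (A3), but L39 is never granted.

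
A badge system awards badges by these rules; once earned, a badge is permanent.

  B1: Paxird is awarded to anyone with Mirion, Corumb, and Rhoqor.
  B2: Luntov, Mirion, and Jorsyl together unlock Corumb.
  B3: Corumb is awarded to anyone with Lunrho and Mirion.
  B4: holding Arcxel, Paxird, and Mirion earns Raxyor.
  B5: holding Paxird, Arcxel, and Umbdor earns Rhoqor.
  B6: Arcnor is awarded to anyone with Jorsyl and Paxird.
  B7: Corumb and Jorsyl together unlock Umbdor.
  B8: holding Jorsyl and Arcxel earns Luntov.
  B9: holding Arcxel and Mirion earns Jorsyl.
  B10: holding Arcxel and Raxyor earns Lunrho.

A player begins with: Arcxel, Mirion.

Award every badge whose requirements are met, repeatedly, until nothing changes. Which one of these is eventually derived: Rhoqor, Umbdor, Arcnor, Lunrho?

With Arcxel and Mirion, Jorsyl is earned (B9).
With Jorsyl and Arcxel, Luntov is earned (B8).
With Luntov, Mirion, and Jorsyl, Corumb is earned (B2).
With Corumb and Jorsyl, Umbdor is earned (B7).
Rhoqor would need Paxird, Arcxel, and Umbdor (B5), but Paxird is never earned. Arcnor would need Jorsyl and Paxird (B6), but Paxird is never earned. Lunrho would need Arcxel and Raxyor (B10), but Raxyor is never earned.

Umbdor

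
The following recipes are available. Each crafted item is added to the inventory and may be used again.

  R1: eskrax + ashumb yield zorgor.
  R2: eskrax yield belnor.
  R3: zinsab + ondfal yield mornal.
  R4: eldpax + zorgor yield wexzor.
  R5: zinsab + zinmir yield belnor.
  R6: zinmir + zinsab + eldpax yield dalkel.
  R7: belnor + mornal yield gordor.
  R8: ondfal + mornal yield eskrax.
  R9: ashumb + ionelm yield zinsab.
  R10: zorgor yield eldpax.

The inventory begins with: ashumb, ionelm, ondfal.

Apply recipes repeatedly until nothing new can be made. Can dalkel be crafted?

dalkel would need zinmir, zinsab, and eldpax (R6), but zinmir is never obtained.

No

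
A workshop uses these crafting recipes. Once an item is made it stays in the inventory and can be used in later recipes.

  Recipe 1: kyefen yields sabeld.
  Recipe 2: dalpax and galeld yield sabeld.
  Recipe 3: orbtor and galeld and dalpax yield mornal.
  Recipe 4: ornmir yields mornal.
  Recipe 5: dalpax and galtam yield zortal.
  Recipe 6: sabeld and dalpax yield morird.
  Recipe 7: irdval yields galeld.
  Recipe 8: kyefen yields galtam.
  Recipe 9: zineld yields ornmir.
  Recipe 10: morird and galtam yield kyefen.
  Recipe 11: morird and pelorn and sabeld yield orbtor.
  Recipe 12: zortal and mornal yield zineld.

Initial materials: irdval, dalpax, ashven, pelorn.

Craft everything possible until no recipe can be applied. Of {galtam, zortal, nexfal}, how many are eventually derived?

galtam would need kyefen (Recipe 8), but kyefen is never obtained.
zortal would need dalpax and galtam (Recipe 5), but galtam is never obtained.
No rule produces nexfal, and it is not given.
None of the 3 are reached.

0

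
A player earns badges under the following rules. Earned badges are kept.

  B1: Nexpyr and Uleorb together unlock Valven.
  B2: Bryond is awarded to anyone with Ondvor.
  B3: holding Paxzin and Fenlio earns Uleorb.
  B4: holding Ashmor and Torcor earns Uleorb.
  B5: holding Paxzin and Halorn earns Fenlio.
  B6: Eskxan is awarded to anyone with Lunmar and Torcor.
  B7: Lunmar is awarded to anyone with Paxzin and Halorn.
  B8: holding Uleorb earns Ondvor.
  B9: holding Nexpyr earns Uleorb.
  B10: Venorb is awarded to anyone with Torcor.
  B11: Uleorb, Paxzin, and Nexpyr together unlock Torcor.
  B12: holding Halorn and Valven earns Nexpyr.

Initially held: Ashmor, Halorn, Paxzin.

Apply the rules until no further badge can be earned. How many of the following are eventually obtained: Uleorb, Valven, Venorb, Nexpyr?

1

With Paxzin and Halorn, Fenlio is earned (B5).
With Paxzin and Fenlio, Uleorb is earned (B3).
Uleorb: reached.
Valven would need Nexpyr and Uleorb (B1), but Nexpyr is never earned.
Venorb would need Torcor (B10), but Torcor is never earned.
Nexpyr would need Halorn and Valven (B12), but Valven is never earned.
Reached: Uleorb — 1 of the 4.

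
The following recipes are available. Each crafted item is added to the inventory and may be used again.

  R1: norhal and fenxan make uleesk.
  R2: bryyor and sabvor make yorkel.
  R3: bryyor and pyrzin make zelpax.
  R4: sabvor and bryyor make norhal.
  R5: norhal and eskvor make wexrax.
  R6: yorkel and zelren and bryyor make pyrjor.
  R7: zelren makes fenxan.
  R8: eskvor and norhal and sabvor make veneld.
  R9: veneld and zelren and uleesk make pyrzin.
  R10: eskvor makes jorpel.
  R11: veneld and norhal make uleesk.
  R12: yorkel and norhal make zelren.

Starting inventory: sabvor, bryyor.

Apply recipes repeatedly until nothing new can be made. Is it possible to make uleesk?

bryyor and sabvor → yorkel (R2).
sabvor and bryyor → norhal (R4).
Using R12, yorkel and norhal make zelren.
zelren → fenxan (R7).
Using R1, norhal and fenxan make uleesk.

Yes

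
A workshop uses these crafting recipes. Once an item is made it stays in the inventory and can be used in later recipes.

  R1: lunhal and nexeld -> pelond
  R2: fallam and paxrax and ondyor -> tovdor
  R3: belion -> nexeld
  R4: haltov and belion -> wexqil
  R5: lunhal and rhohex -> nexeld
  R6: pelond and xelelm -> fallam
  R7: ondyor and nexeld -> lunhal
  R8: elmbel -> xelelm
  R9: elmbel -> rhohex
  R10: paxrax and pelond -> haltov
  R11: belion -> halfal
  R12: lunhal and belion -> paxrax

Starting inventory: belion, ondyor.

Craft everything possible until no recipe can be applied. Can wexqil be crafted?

Yes

Using R3, belion makes nexeld.
Using R7, ondyor and nexeld make lunhal.
Using R1, lunhal and nexeld make pelond.
Using R12, lunhal and belion make paxrax.
Using R10, paxrax and pelond make haltov.
Using R4, haltov and belion make wexqil.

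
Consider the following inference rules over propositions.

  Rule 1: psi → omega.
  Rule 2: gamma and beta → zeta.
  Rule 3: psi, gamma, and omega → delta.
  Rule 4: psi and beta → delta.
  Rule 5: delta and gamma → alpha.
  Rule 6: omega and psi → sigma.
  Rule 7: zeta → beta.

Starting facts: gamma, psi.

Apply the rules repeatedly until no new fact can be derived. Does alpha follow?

Yes

psi holds, so omega follows (Rule 1).
psi, gamma, and omega hold, so delta follows (Rule 3).
delta and gamma hold, so alpha follows (Rule 5).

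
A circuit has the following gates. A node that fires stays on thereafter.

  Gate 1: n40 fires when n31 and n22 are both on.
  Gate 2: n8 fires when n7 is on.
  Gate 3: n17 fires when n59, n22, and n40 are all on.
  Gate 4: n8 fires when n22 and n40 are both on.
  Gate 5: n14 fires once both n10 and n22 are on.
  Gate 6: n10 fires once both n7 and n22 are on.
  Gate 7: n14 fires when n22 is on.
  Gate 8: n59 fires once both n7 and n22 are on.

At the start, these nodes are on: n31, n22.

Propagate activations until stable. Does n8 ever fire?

Yes

Gate 1: n31 and n22 on → n40 on.
Gate 4: n22 and n40 on → n8 on.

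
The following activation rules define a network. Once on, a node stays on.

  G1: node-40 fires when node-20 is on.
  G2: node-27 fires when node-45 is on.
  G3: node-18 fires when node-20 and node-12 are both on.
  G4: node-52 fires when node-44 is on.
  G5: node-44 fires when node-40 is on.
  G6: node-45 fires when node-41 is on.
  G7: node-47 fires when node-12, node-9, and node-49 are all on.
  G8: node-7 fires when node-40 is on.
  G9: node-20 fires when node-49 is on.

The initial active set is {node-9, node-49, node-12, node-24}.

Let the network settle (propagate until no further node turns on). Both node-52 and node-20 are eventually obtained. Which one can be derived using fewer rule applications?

node-20: node-49 is on, so node-20 fires (G9). [1 rule application]
node-52: G9: node-49 on → node-20 on. node-20 is on, so node-40 fires (G1). node-40 is on, so node-44 fires (G5). G4: node-44 on → node-52 on. [4 rule applications]
node-20 needs fewer.

node-20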